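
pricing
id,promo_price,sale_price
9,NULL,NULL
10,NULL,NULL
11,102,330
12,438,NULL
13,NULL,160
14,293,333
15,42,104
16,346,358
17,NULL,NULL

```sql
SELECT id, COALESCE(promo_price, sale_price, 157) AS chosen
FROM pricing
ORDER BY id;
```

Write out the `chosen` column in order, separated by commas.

id=9: promo_price=NULL, sale_price=NULL, → literal 157 → 157
id=10: promo_price=NULL, sale_price=NULL, → literal 157 → 157
id=11: promo_price=102 → 102
id=12: promo_price=438 → 438
id=13: promo_price=NULL, sale_price=160 → 160
id=14: promo_price=293 → 293
id=15: promo_price=42 → 42
id=16: promo_price=346 → 346
id=17: promo_price=NULL, sale_price=NULL, → literal 157 → 157

157, 157, 102, 438, 160, 293, 42, 346, 157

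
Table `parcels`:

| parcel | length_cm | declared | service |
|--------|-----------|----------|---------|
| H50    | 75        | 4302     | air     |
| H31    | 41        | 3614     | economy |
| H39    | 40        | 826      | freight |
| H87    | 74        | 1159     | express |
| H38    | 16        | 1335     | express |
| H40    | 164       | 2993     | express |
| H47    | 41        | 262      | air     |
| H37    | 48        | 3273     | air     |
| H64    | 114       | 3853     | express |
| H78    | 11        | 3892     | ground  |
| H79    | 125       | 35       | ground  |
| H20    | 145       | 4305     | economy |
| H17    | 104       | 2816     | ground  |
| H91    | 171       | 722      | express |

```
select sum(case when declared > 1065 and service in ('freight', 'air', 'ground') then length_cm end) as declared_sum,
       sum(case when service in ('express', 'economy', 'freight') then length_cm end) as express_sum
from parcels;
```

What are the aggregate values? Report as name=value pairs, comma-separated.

declared_sum=238, express_sum=765

[declared_sum: declared > 1065 and service in ('freight', 'air', 'ground')]
parcel=H50: ✓ → 75
parcel=H31: ✗
parcel=H39: ✗
parcel=H87: ✗
parcel=H38: ✗
parcel=H40: ✗
parcel=H47: ✗
parcel=H37: ✓ → 48
parcel=H64: ✗
parcel=H78: ✓ → 11
parcel=H79: ✗
parcel=H20: ✗
parcel=H17: ✓ → 104
parcel=H91: ✗
declared_sum = 75 + 48 + 11 + 104 = 238
—
[express_sum: service in ('express', 'economy', 'freight')]
parcel=H50: ✗
parcel=H31: ✓ → 41
parcel=H39: ✓ → 40
parcel=H87: ✓ → 74
parcel=H38: ✓ → 16
parcel=H40: ✓ → 164
parcel=H47: ✗
parcel=H37: ✗
parcel=H64: ✓ → 114
parcel=H78: ✗
parcel=H79: ✗
parcel=H20: ✓ → 145
parcel=H17: ✗
parcel=H91: ✓ → 171
express_sum = 41 + 40 + 74 + 16 + 164 + 114 + 145 + 171 = 765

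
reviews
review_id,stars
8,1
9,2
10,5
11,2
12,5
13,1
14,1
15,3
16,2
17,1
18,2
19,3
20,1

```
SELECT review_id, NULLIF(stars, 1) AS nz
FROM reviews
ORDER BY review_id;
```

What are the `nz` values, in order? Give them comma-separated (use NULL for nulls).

NULL, 2, 5, 2, 5, NULL, NULL, 3, 2, NULL, 2, 3, NULL

review_id=8: stars=1 vs 1: equal → NULL
review_id=9: stars=2 vs 1: differ → 2
review_id=10: stars=5 vs 1: differ → 5
review_id=11: stars=2 vs 1: differ → 2
review_id=12: stars=5 vs 1: differ → 5
review_id=13: stars=1 vs 1: equal → NULL
review_id=14: stars=1 vs 1: equal → NULL
review_id=15: stars=3 vs 1: differ → 3
review_id=16: stars=2 vs 1: differ → 2
review_id=17: stars=1 vs 1: equal → NULL
review_id=18: stars=2 vs 1: differ → 2
review_id=19: stars=3 vs 1: differ → 3
review_id=20: stars=1 vs 1: equal → NULL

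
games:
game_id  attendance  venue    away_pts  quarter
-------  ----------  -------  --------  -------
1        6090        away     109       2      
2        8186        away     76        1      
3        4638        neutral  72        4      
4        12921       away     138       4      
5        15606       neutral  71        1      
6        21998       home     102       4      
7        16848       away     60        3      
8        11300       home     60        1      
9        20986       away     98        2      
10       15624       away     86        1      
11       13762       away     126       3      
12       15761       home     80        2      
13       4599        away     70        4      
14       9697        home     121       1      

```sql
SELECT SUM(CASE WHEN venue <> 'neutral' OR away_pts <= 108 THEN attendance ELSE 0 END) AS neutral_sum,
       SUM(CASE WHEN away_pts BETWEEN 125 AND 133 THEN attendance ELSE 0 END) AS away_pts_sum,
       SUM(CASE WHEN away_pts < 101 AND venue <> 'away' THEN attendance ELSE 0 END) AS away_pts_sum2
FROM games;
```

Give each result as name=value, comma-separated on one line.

[neutral_sum: venue <> 'neutral' OR away_pts <= 108]
game_id=1: ✓ → 6090
game_id=2: ✓ → 8186
game_id=3: ✓ → 4638
game_id=4: ✓ → 12921
game_id=5: ✓ → 15606
game_id=6: ✓ → 21998
game_id=7: ✓ → 16848
game_id=8: ✓ → 11300
game_id=9: ✓ → 20986
game_id=10: ✓ → 15624
game_id=11: ✓ → 13762
game_id=12: ✓ → 15761
game_id=13: ✓ → 4599
game_id=14: ✓ → 9697
neutral_sum = 6090 + 8186 + 4638 + 12921 + 15606 + 21998 + 16848 + 11300 + 20986 + 15624 + 13762 + 15761 + 4599 + 9697 = 178016
—
[away_pts_sum: away_pts BETWEEN 125 AND 133]
game_id=1: ✗
game_id=2: ✗
game_id=3: ✗
game_id=4: ✗
game_id=5: ✗
game_id=6: ✗
game_id=7: ✗
game_id=8: ✗
game_id=9: ✗
game_id=10: ✗
game_id=11: ✓ → 13762
game_id=12: ✗
game_id=13: ✗
game_id=14: ✗
away_pts_sum = 13762
—
[away_pts_sum2: away_pts < 101 AND venue <> 'away']
game_id=1: ✗
game_id=2: ✗
game_id=3: ✓ → 4638
game_id=4: ✗
game_id=5: ✓ → 15606
game_id=6: ✗
game_id=7: ✗
game_id=8: ✓ → 11300
game_id=9: ✗
game_id=10: ✗
game_id=11: ✗
game_id=12: ✓ → 15761
game_id=13: ✗
game_id=14: ✗
away_pts_sum2 = 4638 + 15606 + 11300 + 15761 = 47305

neutral_sum=178016, away_pts_sum=13762, away_pts_sum2=47305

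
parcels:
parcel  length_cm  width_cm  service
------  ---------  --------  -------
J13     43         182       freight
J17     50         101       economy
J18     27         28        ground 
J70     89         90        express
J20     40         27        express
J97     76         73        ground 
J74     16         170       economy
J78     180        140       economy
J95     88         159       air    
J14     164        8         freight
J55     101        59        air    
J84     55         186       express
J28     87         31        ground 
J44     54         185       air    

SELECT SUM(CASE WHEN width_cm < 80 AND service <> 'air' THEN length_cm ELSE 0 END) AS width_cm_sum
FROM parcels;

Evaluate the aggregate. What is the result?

394

parcel=J13: ✗
parcel=J17: ✗
parcel=J18: ✓ → 27
parcel=J70: ✗
parcel=J20: ✓ → 40
parcel=J97: ✓ → 76
parcel=J74: ✗
parcel=J78: ✗
parcel=J95: ✗
parcel=J14: ✓ → 164
parcel=J55: ✗
parcel=J84: ✗
parcel=J28: ✓ → 87
parcel=J44: ✗
width_cm_sum = 27 + 40 + 76 + 164 + 87 = 394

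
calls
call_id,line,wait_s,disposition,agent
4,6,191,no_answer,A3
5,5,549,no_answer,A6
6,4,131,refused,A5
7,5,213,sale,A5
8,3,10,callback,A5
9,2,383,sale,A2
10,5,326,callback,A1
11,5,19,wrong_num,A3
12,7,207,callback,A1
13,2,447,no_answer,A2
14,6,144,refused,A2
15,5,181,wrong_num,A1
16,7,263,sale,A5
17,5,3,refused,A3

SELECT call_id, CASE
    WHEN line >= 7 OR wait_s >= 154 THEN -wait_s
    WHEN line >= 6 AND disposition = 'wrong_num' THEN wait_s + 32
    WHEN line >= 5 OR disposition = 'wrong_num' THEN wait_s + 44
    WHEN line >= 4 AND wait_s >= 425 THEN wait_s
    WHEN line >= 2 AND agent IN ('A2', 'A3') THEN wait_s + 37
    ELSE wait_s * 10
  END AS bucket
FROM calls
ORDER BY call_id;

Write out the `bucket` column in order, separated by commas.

-191, -549, 1310, -213, 100, -383, -326, 63, -207, -447, 188, -181, -263, 47

call_id=4: line >= 7 OR wait_s >= 154 → -191
call_id=5: line >= 7 OR wait_s >= 154 → -549
call_id=6: ELSE → 1310
call_id=7: line >= 7 OR wait_s >= 154 → -213
call_id=8: ELSE → 100
call_id=9: line >= 7 OR wait_s >= 154 → -383
call_id=10: line >= 7 OR wait_s >= 154 → -326
call_id=11: line >= 5 OR disposition = 'wrong_num' → 63
call_id=12: line >= 7 OR wait_s >= 154 → -207
call_id=13: line >= 7 OR wait_s >= 154 → -447
call_id=14: line >= 5 OR disposition = 'wrong_num' → 188
call_id=15: line >= 7 OR wait_s >= 154 → -181
call_id=16: line >= 7 OR wait_s >= 154 → -263
call_id=17: line >= 5 OR disposition = 'wrong_num' → 47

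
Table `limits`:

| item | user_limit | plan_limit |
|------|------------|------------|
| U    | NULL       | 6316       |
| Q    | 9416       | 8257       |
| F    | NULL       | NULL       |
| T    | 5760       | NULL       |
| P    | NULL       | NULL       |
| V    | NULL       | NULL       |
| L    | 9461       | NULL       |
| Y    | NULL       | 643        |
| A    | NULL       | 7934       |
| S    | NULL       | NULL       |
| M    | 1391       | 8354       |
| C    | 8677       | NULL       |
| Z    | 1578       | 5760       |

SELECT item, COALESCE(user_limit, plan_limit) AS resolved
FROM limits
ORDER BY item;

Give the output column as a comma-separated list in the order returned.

item=A: user_limit=NULL, plan_limit=7934 → 7934
item=C: user_limit=8677 → 8677
item=F: user_limit=NULL, plan_limit=NULL (all NULL) → NULL
item=L: user_limit=9461 → 9461
item=M: user_limit=1391 → 1391
item=P: user_limit=NULL, plan_limit=NULL (all NULL) → NULL
item=Q: user_limit=9416 → 9416
item=S: user_limit=NULL, plan_limit=NULL (all NULL) → NULL
item=T: user_limit=5760 → 5760
item=U: user_limit=NULL, plan_limit=6316 → 6316
item=V: user_limit=NULL, plan_limit=NULL (all NULL) → NULL
item=Y: user_limit=NULL, plan_limit=643 → 643
item=Z: user_limit=1578 → 1578

7934, 8677, NULL, 9461, 1391, NULL, 9416, NULL, 5760, 6316, NULL, 643, 1578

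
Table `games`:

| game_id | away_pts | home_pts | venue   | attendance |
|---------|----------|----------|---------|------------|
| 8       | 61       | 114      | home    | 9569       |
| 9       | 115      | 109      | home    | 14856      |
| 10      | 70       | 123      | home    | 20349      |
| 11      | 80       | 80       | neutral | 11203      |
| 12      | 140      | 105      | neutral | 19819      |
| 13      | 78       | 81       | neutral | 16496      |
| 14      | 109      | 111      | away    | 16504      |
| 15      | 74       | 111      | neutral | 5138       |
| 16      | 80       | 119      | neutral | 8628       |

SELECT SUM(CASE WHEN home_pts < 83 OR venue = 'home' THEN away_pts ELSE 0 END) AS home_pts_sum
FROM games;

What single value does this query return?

404

game_id=8: ✓ → 61
game_id=9: ✓ → 115
game_id=10: ✓ → 70
game_id=11: ✓ → 80
game_id=12: ✗
game_id=13: ✓ → 78
game_id=14: ✗
game_id=15: ✗
game_id=16: ✗
home_pts_sum = 61 + 115 + 70 + 80 + 78 = 404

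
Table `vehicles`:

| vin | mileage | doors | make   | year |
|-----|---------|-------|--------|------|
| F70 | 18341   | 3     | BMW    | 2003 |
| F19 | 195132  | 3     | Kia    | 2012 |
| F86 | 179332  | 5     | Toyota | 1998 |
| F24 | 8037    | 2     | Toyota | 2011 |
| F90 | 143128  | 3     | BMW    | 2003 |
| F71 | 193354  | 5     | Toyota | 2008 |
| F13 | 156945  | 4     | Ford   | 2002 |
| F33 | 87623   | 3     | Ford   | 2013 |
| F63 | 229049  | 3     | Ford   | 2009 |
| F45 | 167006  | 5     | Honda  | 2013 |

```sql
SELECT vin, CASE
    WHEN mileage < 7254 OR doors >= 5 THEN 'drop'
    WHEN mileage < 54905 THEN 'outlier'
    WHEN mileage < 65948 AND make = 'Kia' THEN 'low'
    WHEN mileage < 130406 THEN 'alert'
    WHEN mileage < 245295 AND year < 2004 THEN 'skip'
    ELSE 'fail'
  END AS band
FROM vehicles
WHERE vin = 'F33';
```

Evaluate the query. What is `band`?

alert

vin = F33: mileage=87623, doors=3, make=Ford, year=2013.
mileage < 7254 OR doors >= 5 → false
mileage < 54905 → false
mileage < 65948 AND make = 'Kia' → false
mileage < 130406 → true → alert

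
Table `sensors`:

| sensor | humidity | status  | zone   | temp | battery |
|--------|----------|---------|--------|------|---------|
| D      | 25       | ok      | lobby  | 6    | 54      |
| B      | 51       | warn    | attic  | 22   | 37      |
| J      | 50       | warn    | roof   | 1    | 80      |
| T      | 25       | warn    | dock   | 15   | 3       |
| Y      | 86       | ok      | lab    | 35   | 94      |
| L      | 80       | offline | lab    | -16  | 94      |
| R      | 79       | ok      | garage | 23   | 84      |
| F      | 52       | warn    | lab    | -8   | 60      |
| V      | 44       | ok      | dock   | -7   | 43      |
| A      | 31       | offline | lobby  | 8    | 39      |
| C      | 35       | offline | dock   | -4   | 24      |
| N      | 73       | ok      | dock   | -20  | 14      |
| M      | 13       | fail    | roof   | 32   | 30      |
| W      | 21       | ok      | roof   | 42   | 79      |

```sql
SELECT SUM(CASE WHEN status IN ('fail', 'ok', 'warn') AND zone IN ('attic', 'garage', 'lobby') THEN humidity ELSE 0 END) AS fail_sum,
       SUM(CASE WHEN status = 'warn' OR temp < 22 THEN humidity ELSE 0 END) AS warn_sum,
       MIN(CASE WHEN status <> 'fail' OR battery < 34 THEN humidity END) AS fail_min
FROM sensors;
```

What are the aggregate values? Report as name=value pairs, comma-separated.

[fail_sum: status IN ('fail', 'ok', 'warn') AND zone IN ('attic', 'garage', 'lobby')]
sensor=D: ✓ → 25
sensor=B: ✓ → 51
sensor=J: ✗
sensor=T: ✗
sensor=Y: ✗
sensor=L: ✗
sensor=R: ✓ → 79
sensor=F: ✗
sensor=V: ✗
sensor=A: ✗
sensor=C: ✗
sensor=N: ✗
sensor=M: ✗
sensor=W: ✗
fail_sum = 25 + 51 + 79 = 155
—
[warn_sum: status = 'warn' OR temp < 22]
sensor=D: ✓ → 25
sensor=B: ✓ → 51
sensor=J: ✓ → 50
sensor=T: ✓ → 25
sensor=Y: ✗
sensor=L: ✓ → 80
sensor=R: ✗
sensor=F: ✓ → 52
sensor=V: ✓ → 44
sensor=A: ✓ → 31
sensor=C: ✓ → 35
sensor=N: ✓ → 73
sensor=M: ✗
sensor=W: ✗
warn_sum = 25 + 51 + 50 + 25 + 80 + 52 + 44 + 31 + 35 + 73 = 466
—
[fail_min: status <> 'fail' OR battery < 34]
sensor=D: ✓ → 25
sensor=B: ✓ → 51
sensor=J: ✓ → 50
sensor=T: ✓ → 25
sensor=Y: ✓ → 86
sensor=L: ✓ → 80
sensor=R: ✓ → 79
sensor=F: ✓ → 52
sensor=V: ✓ → 44
sensor=A: ✓ → 31
sensor=C: ✓ → 35
sensor=N: ✓ → 73
sensor=M: ✓ → 13
sensor=W: ✓ → 21
fail_min = MIN(25, 51, 50, 25, 86, 80, 79, 52, 44, 31, 35, 73, 13, 21) = 13

fail_sum=155, warn_sum=466, fail_min=13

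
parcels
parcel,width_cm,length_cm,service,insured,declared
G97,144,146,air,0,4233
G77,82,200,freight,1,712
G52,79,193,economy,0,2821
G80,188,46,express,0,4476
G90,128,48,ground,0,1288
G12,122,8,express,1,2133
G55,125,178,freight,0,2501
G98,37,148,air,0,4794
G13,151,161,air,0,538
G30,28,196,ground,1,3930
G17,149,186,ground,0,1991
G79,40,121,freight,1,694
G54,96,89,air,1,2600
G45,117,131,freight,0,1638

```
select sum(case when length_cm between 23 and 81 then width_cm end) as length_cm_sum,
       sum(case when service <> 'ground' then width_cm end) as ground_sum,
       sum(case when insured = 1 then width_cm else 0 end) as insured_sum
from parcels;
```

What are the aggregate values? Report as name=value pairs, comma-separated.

length_cm_sum=316, ground_sum=1181, insured_sum=368

[length_cm_sum: length_cm between 23 and 81]
parcel=G97: ✗
parcel=G77: ✗
parcel=G52: ✗
parcel=G80: ✓ → 188
parcel=G90: ✓ → 128
parcel=G12: ✗
parcel=G55: ✗
parcel=G98: ✗
parcel=G13: ✗
parcel=G30: ✗
parcel=G17: ✗
parcel=G79: ✗
parcel=G54: ✗
parcel=G45: ✗
length_cm_sum = 188 + 128 = 316
—
[ground_sum: service <> 'ground']
parcel=G97: ✓ → 144
parcel=G77: ✓ → 82
parcel=G52: ✓ → 79
parcel=G80: ✓ → 188
parcel=G90: ✗
parcel=G12: ✓ → 122
parcel=G55: ✓ → 125
parcel=G98: ✓ → 37
parcel=G13: ✓ → 151
parcel=G30: ✗
parcel=G17: ✗
parcel=G79: ✓ → 40
parcel=G54: ✓ → 96
parcel=G45: ✓ → 117
ground_sum = 144 + 82 + 79 + 188 + 122 + 125 + 37 + 151 + 40 + 96 + 117 = 1181
—
[insured_sum: insured = 1]
parcel=G97: ✗
parcel=G77: ✓ → 82
parcel=G52: ✗
parcel=G80: ✗
parcel=G90: ✗
parcel=G12: ✓ → 122
parcel=G55: ✗
parcel=G98: ✗
parcel=G13: ✗
parcel=G30: ✓ → 28
parcel=G17: ✗
parcel=G79: ✓ → 40
parcel=G54: ✓ → 96
parcel=G45: ✗
insured_sum = 82 + 122 + 28 + 40 + 96 = 368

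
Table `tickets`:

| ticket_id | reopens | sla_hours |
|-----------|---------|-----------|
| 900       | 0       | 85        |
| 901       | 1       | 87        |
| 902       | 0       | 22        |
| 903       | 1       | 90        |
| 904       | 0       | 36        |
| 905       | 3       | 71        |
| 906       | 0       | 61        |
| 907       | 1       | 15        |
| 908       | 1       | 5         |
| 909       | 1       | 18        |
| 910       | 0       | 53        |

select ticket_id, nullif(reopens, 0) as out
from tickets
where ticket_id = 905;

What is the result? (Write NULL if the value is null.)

3

ticket_id = 905: reopens=3, sla_hours=71.
reopens=3 vs 0: differ → 3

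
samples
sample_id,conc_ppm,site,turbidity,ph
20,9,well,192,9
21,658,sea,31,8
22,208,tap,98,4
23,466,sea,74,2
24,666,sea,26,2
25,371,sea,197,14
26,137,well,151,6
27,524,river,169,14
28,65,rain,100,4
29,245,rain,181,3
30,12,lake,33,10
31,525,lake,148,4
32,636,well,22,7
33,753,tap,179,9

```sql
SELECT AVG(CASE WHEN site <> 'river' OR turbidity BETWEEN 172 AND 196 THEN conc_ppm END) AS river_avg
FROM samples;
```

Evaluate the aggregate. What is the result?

sample_id=20: ✓ → 9
sample_id=21: ✓ → 658
sample_id=22: ✓ → 208
sample_id=23: ✓ → 466
sample_id=24: ✓ → 666
sample_id=25: ✓ → 371
sample_id=26: ✓ → 137
sample_id=27: ✗
sample_id=28: ✓ → 65
sample_id=29: ✓ → 245
sample_id=30: ✓ → 12
sample_id=31: ✓ → 525
sample_id=32: ✓ → 636
sample_id=33: ✓ → 753
river_avg = (9 + 658 + 208 + 466 + 666 + 371 + 137 + 65 + 245 + 12 + 525 + 636 + 753) / 13 = 365.4615384615

365.4615384615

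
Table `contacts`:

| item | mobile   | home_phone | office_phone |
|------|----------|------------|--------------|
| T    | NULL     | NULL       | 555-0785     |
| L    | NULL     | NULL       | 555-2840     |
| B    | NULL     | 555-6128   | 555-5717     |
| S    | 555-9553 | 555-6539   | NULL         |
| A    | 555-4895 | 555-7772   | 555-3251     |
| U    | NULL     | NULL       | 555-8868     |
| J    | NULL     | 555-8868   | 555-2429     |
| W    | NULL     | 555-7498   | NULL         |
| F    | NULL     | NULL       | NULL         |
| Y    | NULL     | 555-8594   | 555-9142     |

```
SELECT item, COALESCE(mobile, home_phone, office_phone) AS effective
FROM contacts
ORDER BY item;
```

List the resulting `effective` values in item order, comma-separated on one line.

item=A: mobile=555-4895 → 555-4895
item=B: mobile=NULL, home_phone=555-6128 → 555-6128
item=F: mobile=NULL, home_phone=NULL, office_phone=NULL (all NULL) → NULL
item=J: mobile=NULL, home_phone=555-8868 → 555-8868
item=L: mobile=NULL, home_phone=NULL, office_phone=555-2840 → 555-2840
item=S: mobile=555-9553 → 555-9553
item=T: mobile=NULL, home_phone=NULL, office_phone=555-0785 → 555-0785
item=U: mobile=NULL, home_phone=NULL, office_phone=555-8868 → 555-8868
item=W: mobile=NULL, home_phone=555-7498 → 555-7498
item=Y: mobile=NULL, home_phone=555-8594 → 555-8594

555-4895, 555-6128, NULL, 555-8868, 555-2840, 555-9553, 555-0785, 555-8868, 555-7498, 555-8594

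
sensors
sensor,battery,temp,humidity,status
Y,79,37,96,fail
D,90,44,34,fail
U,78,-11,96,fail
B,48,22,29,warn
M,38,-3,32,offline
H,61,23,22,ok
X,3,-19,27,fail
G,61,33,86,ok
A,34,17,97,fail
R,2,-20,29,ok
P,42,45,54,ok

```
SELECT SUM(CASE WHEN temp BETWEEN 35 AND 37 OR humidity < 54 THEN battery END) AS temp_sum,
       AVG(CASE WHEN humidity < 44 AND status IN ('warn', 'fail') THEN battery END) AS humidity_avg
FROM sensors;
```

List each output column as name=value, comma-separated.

[temp_sum: temp BETWEEN 35 AND 37 OR humidity < 54]
sensor=Y: ✓ → 79
sensor=D: ✓ → 90
sensor=U: ✗
sensor=B: ✓ → 48
sensor=M: ✓ → 38
sensor=H: ✓ → 61
sensor=X: ✓ → 3
sensor=G: ✗
sensor=A: ✗
sensor=R: ✓ → 2
sensor=P: ✗
temp_sum = 79 + 90 + 48 + 38 + 61 + 3 + 2 = 321
—
[humidity_avg: humidity < 44 AND status IN ('warn', 'fail')]
sensor=Y: ✗
sensor=D: ✓ → 90
sensor=U: ✗
sensor=B: ✓ → 48
sensor=M: ✗
sensor=H: ✗
sensor=X: ✓ → 3
sensor=G: ✗
sensor=A: ✗
sensor=R: ✗
sensor=P: ✗
humidity_avg = (90 + 48 + 3) / 3 = 47

temp_sum=321, humidity_avg=47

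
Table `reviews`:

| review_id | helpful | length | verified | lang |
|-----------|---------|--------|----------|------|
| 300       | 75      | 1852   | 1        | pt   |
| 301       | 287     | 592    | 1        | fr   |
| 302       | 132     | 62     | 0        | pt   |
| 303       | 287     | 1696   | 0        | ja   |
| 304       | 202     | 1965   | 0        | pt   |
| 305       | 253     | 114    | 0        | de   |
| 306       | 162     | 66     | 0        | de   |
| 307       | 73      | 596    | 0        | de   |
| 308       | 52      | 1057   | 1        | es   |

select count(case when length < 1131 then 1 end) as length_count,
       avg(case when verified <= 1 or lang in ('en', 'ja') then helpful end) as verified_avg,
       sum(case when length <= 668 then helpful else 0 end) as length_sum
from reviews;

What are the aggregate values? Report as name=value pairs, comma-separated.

[length_count: length < 1131]
review_id=300: ✗
review_id=301: ✓ → 1
review_id=302: ✓ → 1
review_id=303: ✗
review_id=304: ✗
review_id=305: ✓ → 1
review_id=306: ✓ → 1
review_id=307: ✓ → 1
review_id=308: ✓ → 1
length_count = COUNT(1, 1, 1, 1, 1, 1) = 6
—
[verified_avg: verified <= 1 or lang in ('en', 'ja')]
review_id=300: ✓ → 75
review_id=301: ✓ → 287
review_id=302: ✓ → 132
review_id=303: ✓ → 287
review_id=304: ✓ → 202
review_id=305: ✓ → 253
review_id=306: ✓ → 162
review_id=307: ✓ → 73
review_id=308: ✓ → 52
verified_avg = (75 + 287 + 132 + 287 + 202 + 253 + 162 + 73 + 52) / 9 = 169.2222222222
—
[length_sum: length <= 668]
review_id=300: ✗
review_id=301: ✓ → 287
review_id=302: ✓ → 132
review_id=303: ✗
review_id=304: ✗
review_id=305: ✓ → 253
review_id=306: ✓ → 162
review_id=307: ✓ → 73
review_id=308: ✗
length_sum = 287 + 132 + 253 + 162 + 73 = 907

length_count=6, verified_avg=169.2222222222, length_sum=907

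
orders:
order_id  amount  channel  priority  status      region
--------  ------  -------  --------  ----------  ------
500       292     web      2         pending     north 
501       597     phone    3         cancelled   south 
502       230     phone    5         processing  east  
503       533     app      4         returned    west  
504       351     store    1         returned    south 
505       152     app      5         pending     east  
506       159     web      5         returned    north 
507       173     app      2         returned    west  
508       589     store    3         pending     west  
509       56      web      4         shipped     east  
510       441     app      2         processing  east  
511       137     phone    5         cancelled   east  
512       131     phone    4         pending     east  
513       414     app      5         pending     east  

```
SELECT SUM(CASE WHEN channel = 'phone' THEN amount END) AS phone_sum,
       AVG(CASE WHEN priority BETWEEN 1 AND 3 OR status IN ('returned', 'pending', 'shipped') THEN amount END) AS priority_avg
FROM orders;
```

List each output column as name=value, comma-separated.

phone_sum=1095, priority_avg=324

[phone_sum: channel = 'phone']
order_id=500: ✗
order_id=501: ✓ → 597
order_id=502: ✓ → 230
order_id=503: ✗
order_id=504: ✗
order_id=505: ✗
order_id=506: ✗
order_id=507: ✗
order_id=508: ✗
order_id=509: ✗
order_id=510: ✗
order_id=511: ✓ → 137
order_id=512: ✓ → 131
order_id=513: ✗
phone_sum = 597 + 230 + 137 + 131 = 1095
—
[priority_avg: priority BETWEEN 1 AND 3 OR status IN ('returned', 'pending', 'shipped')]
order_id=500: ✓ → 292
order_id=501: ✓ → 597
order_id=502: ✗
order_id=503: ✓ → 533
order_id=504: ✓ → 351
order_id=505: ✓ → 152
order_id=506: ✓ → 159
order_id=507: ✓ → 173
order_id=508: ✓ → 589
order_id=509: ✓ → 56
order_id=510: ✓ → 441
order_id=511: ✗
order_id=512: ✓ → 131
order_id=513: ✓ → 414
priority_avg = (292 + 597 + 533 + 351 + 152 + 159 + 173 + 589 + 56 + 441 + 131 + 414) / 12 = 324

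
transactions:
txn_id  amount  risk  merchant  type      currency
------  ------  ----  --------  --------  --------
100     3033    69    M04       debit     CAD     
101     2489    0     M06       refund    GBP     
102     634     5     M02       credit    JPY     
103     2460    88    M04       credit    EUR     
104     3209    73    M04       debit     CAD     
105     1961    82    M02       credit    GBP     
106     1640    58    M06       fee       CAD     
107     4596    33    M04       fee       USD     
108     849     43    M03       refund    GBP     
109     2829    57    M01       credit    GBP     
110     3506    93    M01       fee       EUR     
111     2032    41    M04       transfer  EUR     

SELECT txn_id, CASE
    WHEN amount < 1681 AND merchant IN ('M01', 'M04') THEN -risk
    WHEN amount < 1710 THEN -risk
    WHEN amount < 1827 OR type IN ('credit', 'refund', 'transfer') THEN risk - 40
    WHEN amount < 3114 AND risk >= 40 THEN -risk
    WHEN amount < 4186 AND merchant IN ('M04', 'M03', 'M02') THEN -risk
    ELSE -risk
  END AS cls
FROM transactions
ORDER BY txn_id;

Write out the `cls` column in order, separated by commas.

txn_id=100: amount < 3114 AND risk >= 40 → -69
txn_id=101: amount < 1827 OR type IN ('credit', 'refund', 'transfer') → -40
txn_id=102: amount < 1710 → -5
txn_id=103: amount < 1827 OR type IN ('credit', 'refund', 'transfer') → 48
txn_id=104: amount < 4186 AND merchant IN ('M04', 'M03', 'M02') → -73
txn_id=105: amount < 1827 OR type IN ('credit', 'refund', 'transfer') → 42
txn_id=106: amount < 1710 → -58
txn_id=107: ELSE → -33
txn_id=108: amount < 1710 → -43
txn_id=109: amount < 1827 OR type IN ('credit', 'refund', 'transfer') → 17
txn_id=110: ELSE → -93
txn_id=111: amount < 1827 OR type IN ('credit', 'refund', 'transfer') → 1

-69, -40, -5, 48, -73, 42, -58, -33, -43, 17, -93, 1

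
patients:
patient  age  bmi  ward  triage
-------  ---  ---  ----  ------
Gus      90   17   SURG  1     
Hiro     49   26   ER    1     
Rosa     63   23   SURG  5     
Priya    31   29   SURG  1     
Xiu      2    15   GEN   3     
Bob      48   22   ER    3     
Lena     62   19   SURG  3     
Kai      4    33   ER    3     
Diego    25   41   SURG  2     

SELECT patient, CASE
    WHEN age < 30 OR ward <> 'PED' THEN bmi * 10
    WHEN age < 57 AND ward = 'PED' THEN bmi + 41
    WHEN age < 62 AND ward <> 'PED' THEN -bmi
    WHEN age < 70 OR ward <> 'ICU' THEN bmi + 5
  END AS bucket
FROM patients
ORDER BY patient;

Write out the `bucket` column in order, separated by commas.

patient=Bob: age < 30 OR ward <> 'PED' → 220
patient=Diego: age < 30 OR ward <> 'PED' → 410
patient=Gus: age < 30 OR ward <> 'PED' → 170
patient=Hiro: age < 30 OR ward <> 'PED' → 260
patient=Kai: age < 30 OR ward <> 'PED' → 330
patient=Lena: age < 30 OR ward <> 'PED' → 190
patient=Priya: age < 30 OR ward <> 'PED' → 290
patient=Rosa: age < 30 OR ward <> 'PED' → 230
patient=Xiu: age < 30 OR ward <> 'PED' → 150

220, 410, 170, 260, 330, 190, 290, 230, 150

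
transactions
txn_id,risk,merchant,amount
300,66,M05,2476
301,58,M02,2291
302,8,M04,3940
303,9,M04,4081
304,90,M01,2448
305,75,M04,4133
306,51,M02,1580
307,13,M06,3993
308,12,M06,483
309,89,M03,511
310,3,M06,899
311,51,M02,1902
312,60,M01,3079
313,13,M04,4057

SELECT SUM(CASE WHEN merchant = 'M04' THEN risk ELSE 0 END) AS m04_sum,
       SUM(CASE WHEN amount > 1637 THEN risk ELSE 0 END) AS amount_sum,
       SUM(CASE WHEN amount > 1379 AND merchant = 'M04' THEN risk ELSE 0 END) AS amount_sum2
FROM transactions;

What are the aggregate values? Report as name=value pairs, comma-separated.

[m04_sum: merchant = 'M04']
txn_id=300: ✗
txn_id=301: ✗
txn_id=302: ✓ → 8
txn_id=303: ✓ → 9
txn_id=304: ✗
txn_id=305: ✓ → 75
txn_id=306: ✗
txn_id=307: ✗
txn_id=308: ✗
txn_id=309: ✗
txn_id=310: ✗
txn_id=311: ✗
txn_id=312: ✗
txn_id=313: ✓ → 13
m04_sum = 8 + 9 + 75 + 13 = 105
—
[amount_sum: amount > 1637]
txn_id=300: ✓ → 66
txn_id=301: ✓ → 58
txn_id=302: ✓ → 8
txn_id=303: ✓ → 9
txn_id=304: ✓ → 90
txn_id=305: ✓ → 75
txn_id=306: ✗
txn_id=307: ✓ → 13
txn_id=308: ✗
txn_id=309: ✗
txn_id=310: ✗
txn_id=311: ✓ → 51
txn_id=312: ✓ → 60
txn_id=313: ✓ → 13
amount_sum = 66 + 58 + 8 + 9 + 90 + 75 + 13 + 51 + 60 + 13 = 443
—
[amount_sum2: amount > 1379 AND merchant = 'M04']
txn_id=300: ✗
txn_id=301: ✗
txn_id=302: ✓ → 8
txn_id=303: ✓ → 9
txn_id=304: ✗
txn_id=305: ✓ → 75
txn_id=306: ✗
txn_id=307: ✗
txn_id=308: ✗
txn_id=309: ✗
txn_id=310: ✗
txn_id=311: ✗
txn_id=312: ✗
txn_id=313: ✓ → 13
amount_sum2 = 8 + 9 + 75 + 13 = 105

m04_sum=105, amount_sum=443, amount_sum2=105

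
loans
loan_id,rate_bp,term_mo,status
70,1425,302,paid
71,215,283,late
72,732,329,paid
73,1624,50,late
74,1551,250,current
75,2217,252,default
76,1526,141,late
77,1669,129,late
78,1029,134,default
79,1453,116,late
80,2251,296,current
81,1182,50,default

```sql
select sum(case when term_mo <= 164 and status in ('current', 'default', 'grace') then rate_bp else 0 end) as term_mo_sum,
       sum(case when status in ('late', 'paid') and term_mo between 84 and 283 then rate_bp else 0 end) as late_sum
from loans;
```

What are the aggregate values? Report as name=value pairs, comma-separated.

term_mo_sum=2211, late_sum=4863

[term_mo_sum: term_mo <= 164 and status in ('current', 'default', 'grace')]
loan_id=70: ✗
loan_id=71: ✗
loan_id=72: ✗
loan_id=73: ✗
loan_id=74: ✗
loan_id=75: ✗
loan_id=76: ✗
loan_id=77: ✗
loan_id=78: ✓ → 1029
loan_id=79: ✗
loan_id=80: ✗
loan_id=81: ✓ → 1182
term_mo_sum = 1029 + 1182 = 2211
—
[late_sum: status in ('late', 'paid') and term_mo between 84 and 283]
loan_id=70: ✗
loan_id=71: ✓ → 215
loan_id=72: ✗
loan_id=73: ✗
loan_id=74: ✗
loan_id=75: ✗
loan_id=76: ✓ → 1526
loan_id=77: ✓ → 1669
loan_id=78: ✗
loan_id=79: ✓ → 1453
loan_id=80: ✗
loan_id=81: ✗
late_sum = 215 + 1526 + 1669 + 1453 = 4863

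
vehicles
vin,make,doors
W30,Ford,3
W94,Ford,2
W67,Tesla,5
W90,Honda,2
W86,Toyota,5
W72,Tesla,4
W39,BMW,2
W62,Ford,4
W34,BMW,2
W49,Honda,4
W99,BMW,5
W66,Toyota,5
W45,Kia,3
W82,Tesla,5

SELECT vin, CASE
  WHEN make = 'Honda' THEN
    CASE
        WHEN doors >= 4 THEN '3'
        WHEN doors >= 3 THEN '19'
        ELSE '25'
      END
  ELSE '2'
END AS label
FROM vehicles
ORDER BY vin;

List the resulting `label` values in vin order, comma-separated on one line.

2, 2, 2, 2, 3, 2, 2, 2, 2, 2, 2, 25, 2, 2

vin=W30: make='Ford' → outer ELSE → 2
vin=W34: make='BMW' → outer ELSE → 2
vin=W39: make='BMW' → outer ELSE → 2
vin=W45: make='Kia' → outer ELSE → 2
vin=W49: make='Honda' → inner[doors >= 4] → 3
vin=W62: make='Ford' → outer ELSE → 2
vin=W66: make='Toyota' → outer ELSE → 2
vin=W67: make='Tesla' → outer ELSE → 2
vin=W72: make='Tesla' → outer ELSE → 2
vin=W82: make='Tesla' → outer ELSE → 2
vin=W86: make='Toyota' → outer ELSE → 2
vin=W90: make='Honda' → inner[ELSE] → 25
vin=W94: make='Ford' → outer ELSE → 2
vin=W99: make='BMW' → outer ELSE → 2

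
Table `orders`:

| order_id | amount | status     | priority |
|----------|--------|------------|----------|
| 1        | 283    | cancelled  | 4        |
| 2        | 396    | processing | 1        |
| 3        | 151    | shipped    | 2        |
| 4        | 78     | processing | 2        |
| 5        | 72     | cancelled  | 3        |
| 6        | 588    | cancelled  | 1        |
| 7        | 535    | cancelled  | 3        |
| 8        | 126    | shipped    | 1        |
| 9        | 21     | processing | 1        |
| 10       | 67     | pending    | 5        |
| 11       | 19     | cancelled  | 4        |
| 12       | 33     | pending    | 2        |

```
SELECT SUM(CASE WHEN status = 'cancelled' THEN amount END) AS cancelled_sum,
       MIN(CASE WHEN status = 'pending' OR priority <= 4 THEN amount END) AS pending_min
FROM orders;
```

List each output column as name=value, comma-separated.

cancelled_sum=1497, pending_min=19

[cancelled_sum: status = 'cancelled']
order_id=1: ✓ → 283
order_id=2: ✗
order_id=3: ✗
order_id=4: ✗
order_id=5: ✓ → 72
order_id=6: ✓ → 588
order_id=7: ✓ → 535
order_id=8: ✗
order_id=9: ✗
order_id=10: ✗
order_id=11: ✓ → 19
order_id=12: ✗
cancelled_sum = 283 + 72 + 588 + 535 + 19 = 1497
—
[pending_min: status = 'pending' OR priority <= 4]
order_id=1: ✓ → 283
order_id=2: ✓ → 396
order_id=3: ✓ → 151
order_id=4: ✓ → 78
order_id=5: ✓ → 72
order_id=6: ✓ → 588
order_id=7: ✓ → 535
order_id=8: ✓ → 126
order_id=9: ✓ → 21
order_id=10: ✓ → 67
order_id=11: ✓ → 19
order_id=12: ✓ → 33
pending_min = MIN(283, 396, 151, 78, 72, 588, 535, 126, 21, 67, 19, 33) = 19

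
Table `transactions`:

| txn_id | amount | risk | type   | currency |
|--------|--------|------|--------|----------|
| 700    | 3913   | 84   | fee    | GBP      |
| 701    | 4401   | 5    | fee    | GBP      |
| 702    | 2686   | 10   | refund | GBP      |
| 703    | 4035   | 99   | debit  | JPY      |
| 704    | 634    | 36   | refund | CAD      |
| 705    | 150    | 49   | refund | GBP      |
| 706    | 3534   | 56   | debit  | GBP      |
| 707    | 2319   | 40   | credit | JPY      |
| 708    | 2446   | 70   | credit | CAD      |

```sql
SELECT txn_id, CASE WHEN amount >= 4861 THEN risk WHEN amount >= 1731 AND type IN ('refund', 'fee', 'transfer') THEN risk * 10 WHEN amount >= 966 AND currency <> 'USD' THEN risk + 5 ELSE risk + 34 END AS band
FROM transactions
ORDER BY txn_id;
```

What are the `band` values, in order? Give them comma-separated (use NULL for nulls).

txn_id=700: amount >= 1731 AND type IN ('refund', 'fee', 'transfer') → 840
txn_id=701: amount >= 1731 AND type IN ('refund', 'fee', 'transfer') → 50
txn_id=702: amount >= 1731 AND type IN ('refund', 'fee', 'transfer') → 100
txn_id=703: amount >= 966 AND currency <> 'USD' → 104
txn_id=704: ELSE → 70
txn_id=705: ELSE → 83
txn_id=706: amount >= 966 AND currency <> 'USD' → 61
txn_id=707: amount >= 966 AND currency <> 'USD' → 45
txn_id=708: amount >= 966 AND currency <> 'USD' → 75

840, 50, 100, 104, 70, 83, 61, 45, 75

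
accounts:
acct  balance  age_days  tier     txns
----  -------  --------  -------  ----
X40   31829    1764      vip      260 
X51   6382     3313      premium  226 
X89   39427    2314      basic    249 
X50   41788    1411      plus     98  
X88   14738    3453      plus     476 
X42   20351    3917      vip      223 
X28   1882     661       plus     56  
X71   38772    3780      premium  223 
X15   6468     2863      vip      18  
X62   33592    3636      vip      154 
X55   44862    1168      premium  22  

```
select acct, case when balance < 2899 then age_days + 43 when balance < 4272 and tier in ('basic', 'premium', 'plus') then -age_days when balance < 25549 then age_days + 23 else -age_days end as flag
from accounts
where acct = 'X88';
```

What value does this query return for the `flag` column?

3476

acct = X88: balance=14738, age_days=3453, tier=plus, txns=476.
balance < 2899 → false
balance < 4272 and tier in ('basic', 'premium', 'plus') → false
balance < 25549 → true → 3476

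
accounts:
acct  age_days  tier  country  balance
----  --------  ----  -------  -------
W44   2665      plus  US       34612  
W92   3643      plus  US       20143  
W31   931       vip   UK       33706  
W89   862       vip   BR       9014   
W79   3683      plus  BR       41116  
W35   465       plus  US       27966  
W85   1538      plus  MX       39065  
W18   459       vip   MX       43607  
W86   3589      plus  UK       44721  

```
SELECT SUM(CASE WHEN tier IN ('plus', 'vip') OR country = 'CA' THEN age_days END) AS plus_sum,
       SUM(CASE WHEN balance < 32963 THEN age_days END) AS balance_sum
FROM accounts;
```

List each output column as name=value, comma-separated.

plus_sum=17835, balance_sum=4970

[plus_sum: tier IN ('plus', 'vip') OR country = 'CA']
acct=W44: ✓ → 2665
acct=W92: ✓ → 3643
acct=W31: ✓ → 931
acct=W89: ✓ → 862
acct=W79: ✓ → 3683
acct=W35: ✓ → 465
acct=W85: ✓ → 1538
acct=W18: ✓ → 459
acct=W86: ✓ → 3589
plus_sum = 2665 + 3643 + 931 + 862 + 3683 + 465 + 1538 + 459 + 3589 = 17835
—
[balance_sum: balance < 32963]
acct=W44: ✗
acct=W92: ✓ → 3643
acct=W31: ✗
acct=W89: ✓ → 862
acct=W79: ✗
acct=W35: ✓ → 465
acct=W85: ✗
acct=W18: ✗
acct=W86: ✗
balance_sum = 3643 + 862 + 465 = 4970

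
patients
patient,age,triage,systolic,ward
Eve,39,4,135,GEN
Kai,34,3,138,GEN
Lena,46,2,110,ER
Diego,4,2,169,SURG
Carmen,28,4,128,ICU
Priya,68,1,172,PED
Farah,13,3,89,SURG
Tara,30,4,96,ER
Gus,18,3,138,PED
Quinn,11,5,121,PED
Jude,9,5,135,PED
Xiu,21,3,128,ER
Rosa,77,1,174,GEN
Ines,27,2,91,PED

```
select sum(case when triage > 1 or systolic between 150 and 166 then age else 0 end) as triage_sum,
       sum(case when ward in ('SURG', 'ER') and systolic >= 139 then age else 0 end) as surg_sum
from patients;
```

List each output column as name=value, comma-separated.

[triage_sum: triage > 1 or systolic between 150 and 166]
patient=Eve: ✓ → 39
patient=Kai: ✓ → 34
patient=Lena: ✓ → 46
patient=Diego: ✓ → 4
patient=Carmen: ✓ → 28
patient=Priya: ✗
patient=Farah: ✓ → 13
patient=Tara: ✓ → 30
patient=Gus: ✓ → 18
patient=Quinn: ✓ → 11
patient=Jude: ✓ → 9
patient=Xiu: ✓ → 21
patient=Rosa: ✗
patient=Ines: ✓ → 27
triage_sum = 39 + 34 + 46 + 4 + 28 + 13 + 30 + 18 + 11 + 9 + 21 + 27 = 280
—
[surg_sum: ward in ('SURG', 'ER') and systolic >= 139]
patient=Eve: ✗
patient=Kai: ✗
patient=Lena: ✗
patient=Diego: ✓ → 4
patient=Carmen: ✗
patient=Priya: ✗
patient=Farah: ✗
patient=Tara: ✗
patient=Gus: ✗
patient=Quinn: ✗
patient=Jude: ✗
patient=Xiu: ✗
patient=Rosa: ✗
patient=Ines: ✗
surg_sum = 4

triage_sum=280, surg_sum=4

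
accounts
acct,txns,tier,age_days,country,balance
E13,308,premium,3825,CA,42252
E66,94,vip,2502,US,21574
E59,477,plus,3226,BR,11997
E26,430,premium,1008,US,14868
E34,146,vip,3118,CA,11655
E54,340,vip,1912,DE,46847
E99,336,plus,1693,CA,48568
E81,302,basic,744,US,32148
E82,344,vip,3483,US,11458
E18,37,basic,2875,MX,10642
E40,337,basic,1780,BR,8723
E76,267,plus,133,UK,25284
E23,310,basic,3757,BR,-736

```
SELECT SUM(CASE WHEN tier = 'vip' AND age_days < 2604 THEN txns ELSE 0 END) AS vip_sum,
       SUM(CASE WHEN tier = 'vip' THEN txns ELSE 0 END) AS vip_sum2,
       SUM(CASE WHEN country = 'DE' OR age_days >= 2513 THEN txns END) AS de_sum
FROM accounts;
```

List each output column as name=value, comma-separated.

[vip_sum: tier = 'vip' AND age_days < 2604]
acct=E13: ✗
acct=E66: ✓ → 94
acct=E59: ✗
acct=E26: ✗
acct=E34: ✗
acct=E54: ✓ → 340
acct=E99: ✗
acct=E81: ✗
acct=E82: ✗
acct=E18: ✗
acct=E40: ✗
acct=E76: ✗
acct=E23: ✗
vip_sum = 94 + 340 = 434
—
[vip_sum2: tier = 'vip']
acct=E13: ✗
acct=E66: ✓ → 94
acct=E59: ✗
acct=E26: ✗
acct=E34: ✓ → 146
acct=E54: ✓ → 340
acct=E99: ✗
acct=E81: ✗
acct=E82: ✓ → 344
acct=E18: ✗
acct=E40: ✗
acct=E76: ✗
acct=E23: ✗
vip_sum2 = 94 + 146 + 340 + 344 = 924
—
[de_sum: country = 'DE' OR age_days >= 2513]
acct=E13: ✓ → 308
acct=E66: ✗
acct=E59: ✓ → 477
acct=E26: ✗
acct=E34: ✓ → 146
acct=E54: ✓ → 340
acct=E99: ✗
acct=E81: ✗
acct=E82: ✓ → 344
acct=E18: ✓ → 37
acct=E40: ✗
acct=E76: ✗
acct=E23: ✓ → 310
de_sum = 308 + 477 + 146 + 340 + 344 + 37 + 310 = 1962

vip_sum=434, vip_sum2=924, de_sum=1962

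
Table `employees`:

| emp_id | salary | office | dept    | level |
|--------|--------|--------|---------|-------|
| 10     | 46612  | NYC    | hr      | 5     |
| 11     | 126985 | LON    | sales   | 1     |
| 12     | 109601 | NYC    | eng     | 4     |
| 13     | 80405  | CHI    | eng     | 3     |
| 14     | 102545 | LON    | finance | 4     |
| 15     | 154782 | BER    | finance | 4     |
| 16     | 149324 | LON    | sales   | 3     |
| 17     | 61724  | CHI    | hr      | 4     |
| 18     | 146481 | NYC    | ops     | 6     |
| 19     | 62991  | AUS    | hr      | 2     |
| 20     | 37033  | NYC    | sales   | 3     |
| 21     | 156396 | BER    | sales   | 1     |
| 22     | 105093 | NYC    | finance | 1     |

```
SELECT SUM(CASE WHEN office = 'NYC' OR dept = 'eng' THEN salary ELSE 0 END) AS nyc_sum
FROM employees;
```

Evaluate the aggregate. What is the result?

525225

emp_id=10: ✓ → 46612
emp_id=11: ✗
emp_id=12: ✓ → 109601
emp_id=13: ✓ → 80405
emp_id=14: ✗
emp_id=15: ✗
emp_id=16: ✗
emp_id=17: ✗
emp_id=18: ✓ → 146481
emp_id=19: ✗
emp_id=20: ✓ → 37033
emp_id=21: ✗
emp_id=22: ✓ → 105093
nyc_sum = 46612 + 109601 + 80405 + 146481 + 37033 + 105093 = 525225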